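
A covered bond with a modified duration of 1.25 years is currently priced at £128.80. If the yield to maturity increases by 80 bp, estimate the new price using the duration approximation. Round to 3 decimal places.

£127.512

Duration approximation: ΔP/P ≈ -D_mod · Δy = -1.25 × (+0.008) = -0.010000.
New price ≈ 128.80 × (1 - 0.010000) = 127.51200.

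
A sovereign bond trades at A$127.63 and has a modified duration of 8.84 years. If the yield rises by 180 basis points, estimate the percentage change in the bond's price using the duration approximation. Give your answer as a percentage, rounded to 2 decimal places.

-15.91%

Duration approximation: ΔP/P ≈ -D_mod · Δy = -8.84 × (+0.018) = -0.159120.
As a percentage: -15.9120%.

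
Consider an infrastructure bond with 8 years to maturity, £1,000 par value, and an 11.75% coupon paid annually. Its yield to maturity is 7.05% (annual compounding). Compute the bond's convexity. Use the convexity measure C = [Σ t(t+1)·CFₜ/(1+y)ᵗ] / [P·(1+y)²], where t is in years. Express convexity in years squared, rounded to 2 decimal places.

With y = 0.0705:
  t   CF        PV=CF/(1+0.0705)^t    t·PV        t(t+1)·PV
  1       117.50       109.7618       109.7618         219.5236
  2       117.50       102.5332       205.0664         615.1992
  3       117.50        95.7807       287.3420       1,149.3680
  4       117.50        89.4728       357.8913       1,789.4566
  5       117.50        83.5804       417.9021       2,507.4124
  6       117.50        78.0761       468.4563       3,279.1941
  7       117.50        72.9342       510.5393       4,084.3147
  8     1,117.50       647.9689     5,183.7512      46,653.7605
  Σ                  1,280.1080     7,540.7104      60,298.2290
P = 1,280.1080.
Convexity = Σ t(t+1)·PV / [P·(1+y)²] = 60,298.2290 / (1,280.1080 × 1.145970) = 41.10405.

41.10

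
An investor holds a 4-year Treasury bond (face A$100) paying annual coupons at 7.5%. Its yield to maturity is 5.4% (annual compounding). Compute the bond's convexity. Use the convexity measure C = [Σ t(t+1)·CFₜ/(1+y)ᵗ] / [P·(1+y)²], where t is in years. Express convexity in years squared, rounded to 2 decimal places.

With y = 0.054:
  t   CF        PV=CF/(1+0.054)^t    t·PV        t(t+1)·PV
  1         7.50         7.1157         7.1157          14.2315
  2         7.50         6.7512        13.5024          40.5071
  3         7.50         6.4053        19.2159          76.8636
  4       107.50        87.1056       348.4224       1,742.1118
  Σ                    107.3778       388.2564       1,873.7140
P = 107.3778.
Convexity = Σ t(t+1)·PV / [P·(1+y)²] = 1,873.7140 / (107.3778 × 1.110916) = 15.70751.

15.71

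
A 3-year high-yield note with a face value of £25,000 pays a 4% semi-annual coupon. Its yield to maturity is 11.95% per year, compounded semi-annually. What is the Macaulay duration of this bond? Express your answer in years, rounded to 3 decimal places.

Periodic yield y = 0.05975. Discount each cash flow and weight by its period:
  t   CF        PV=CF/(1+0.05975)^t    t·PV
  1       500.00       471.8094       471.8094
  2       500.00       445.2082       890.4164
  3       500.00       420.1068     1,260.3205
  4       500.00       396.4207     1,585.6827
  5       500.00       374.0700     1,870.3500
  6    25,500.00    18,001.9532   108,011.7194
  Σ                 20,109.5683   114,090.2983
Price P = Σ PV = 20,109.5683.
Macaulay duration = Σ(t·PV) / P = 114,090.2983 / 20,109.5683 = 5.67343 half-year periods.
In years: 5.67343 / 2 = 2.83672 years.

2.837 years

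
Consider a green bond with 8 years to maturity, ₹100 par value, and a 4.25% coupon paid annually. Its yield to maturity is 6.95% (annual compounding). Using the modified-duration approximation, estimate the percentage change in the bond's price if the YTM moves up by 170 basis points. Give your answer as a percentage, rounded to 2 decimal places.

Periodic yield y = 0.0695. Modified duration first:
  t   CF        PV=CF/(1+0.0695)^t    t·PV
  1         4.25         3.9738         3.9738
  2         4.25         3.7156         7.4312
  3         4.25         3.4741        10.4224
  4         4.25         3.2484        12.9935
  5         4.25         3.0373        15.1864
  6         4.25         2.8399        17.0394
  7         4.25         2.6554        18.5875
  8       104.25        60.9017       487.2140
  Σ                     83.8462       572.8482
P = 83.8462; D_Mac = 6.83213 yrs; D_mod = 6.83213/(1+0.0695) = 6.38815 yrs.
ΔP/P ≈ -D_mod · Δy = -6.38815 × (+0.017) = -0.108599 = -10.8599%.

-10.86%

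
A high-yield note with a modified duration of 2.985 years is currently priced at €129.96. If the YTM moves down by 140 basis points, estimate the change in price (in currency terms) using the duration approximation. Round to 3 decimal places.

+€5.431

Duration approximation: ΔP/P ≈ -D_mod · Δy = -2.985 × (-0.014) = +0.041790.
ΔP ≈ 129.96 × (+0.041790) = +5.4310284.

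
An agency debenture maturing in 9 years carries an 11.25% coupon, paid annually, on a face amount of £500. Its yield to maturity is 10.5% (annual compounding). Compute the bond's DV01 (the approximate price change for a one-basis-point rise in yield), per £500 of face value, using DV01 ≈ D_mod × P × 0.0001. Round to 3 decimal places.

£0.291

Periodic yield y = 0.105.
  t   CF        PV=CF/(1+0.105)^t    t·PV
  1        56.25        50.9050        50.9050
  2        56.25        46.0679        92.1357
  3        56.25        41.6904       125.0711
  4        56.25        37.7288       150.9153
  5        56.25        34.1437       170.7187
  6        56.25        30.8993       185.3959
  7        56.25        27.9632       195.7423
  8        56.25        25.3060       202.4484
  9       556.25       226.4694     2,038.2246
  Σ                    521.1737     3,211.5569
P = 521.1737; D_Mac = 6.16216 yrs; D_mod = 5.57662 yrs.
DV01 ≈ 5.57662 × 521.1737 × 0.0001 = 0.290639.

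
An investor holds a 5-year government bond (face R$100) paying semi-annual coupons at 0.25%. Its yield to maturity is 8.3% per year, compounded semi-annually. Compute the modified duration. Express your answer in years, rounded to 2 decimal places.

4.77 years

Periodic yield y = 0.0415. First find Macaulay duration:
  t   CF        PV=CF/(1+0.0415)^t    t·PV
  1        0.125         0.1200         0.1200
  2        0.125         0.1152         0.2305
  3        0.125         0.1106         0.3319
  4        0.125         0.1062         0.4249
  5        0.125         0.1020         0.5100
  6        0.125         0.0979         0.5876
  7        0.125         0.0940         0.6583
  8        0.125         0.0903         0.7223
  9        0.125         0.0867         0.7802
  10     100.125        66.6730       666.7297
  Σ                     67.5961       671.0955
P = 67.5961; Macaulay duration = 671.0955 / 67.5961 = 9.92803 half-year periods = 4.96401 years.
Modified duration = D_Mac / (1 + y) = 4.96401 / 1.0415 = 4.76622 years.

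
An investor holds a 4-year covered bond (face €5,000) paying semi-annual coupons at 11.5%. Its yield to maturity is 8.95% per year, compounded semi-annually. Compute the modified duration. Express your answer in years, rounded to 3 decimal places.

Periodic yield y = 0.04475. First find Macaulay duration:
  t   CF        PV=CF/(1+0.04475)^t    t·PV
  1       287.50       275.1855       275.1855
  2       287.50       263.3984       526.7967
  3       287.50       252.1162       756.3485
  4       287.50       241.3172       965.2689
  5       287.50       230.9808     1,154.9042
  6       287.50       221.0872     1,326.5231
  7       287.50       211.6173     1,481.3212
  8     5,287.50     3,725.2150    29,801.7199
  Σ                  5,420.9176    36,288.0680
P = 5,420.9176; Macaulay duration = 36,288.0680 / 5,420.9176 = 6.69408 half-year periods = 3.34704 years.
Modified duration = D_Mac / (1 + y) = 3.34704 / 1.04475 = 3.20368 years.

3.204 years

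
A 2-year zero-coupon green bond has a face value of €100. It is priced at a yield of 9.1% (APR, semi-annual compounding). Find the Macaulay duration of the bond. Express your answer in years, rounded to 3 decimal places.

A zero-coupon bond has a single cash flow at maturity, so its Macaulay duration equals its maturity: 2 years.
(Equivalently: 4 semi-annual periods ÷ 2 = 2 years.)

2.000 years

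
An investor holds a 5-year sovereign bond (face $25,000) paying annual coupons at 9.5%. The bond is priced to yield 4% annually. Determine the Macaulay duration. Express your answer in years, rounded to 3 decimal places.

Periodic yield y = 0.04. Discount each cash flow and weight by its year:
  t   CF        PV=CF/(1+0.04)^t    t·PV
  1     2,375.00     2,283.6538     2,283.6538
  2     2,375.00     2,195.8210     4,391.6420
  3     2,375.00     2,111.3664     6,334.0991
  4     2,375.00     2,030.1600     8,120.6398
  5    27,375.00    22,500.2545   112,501.2727
  Σ                 31,121.2557   133,631.3075
Price P = Σ PV = 31,121.2557.
Macaulay duration = Σ(t·PV) / P = 133,631.3075 / 31,121.2557 = 4.29389 years.

4.294 years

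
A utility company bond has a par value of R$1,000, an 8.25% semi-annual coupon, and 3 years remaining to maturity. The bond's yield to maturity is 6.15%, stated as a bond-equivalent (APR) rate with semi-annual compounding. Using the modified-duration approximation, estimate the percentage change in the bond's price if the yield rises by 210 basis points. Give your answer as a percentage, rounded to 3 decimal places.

-5.556%

Periodic yield y = 0.03075. Modified duration first:
  t   CF        PV=CF/(1+0.03075)^t    t·PV
  1        41.25        40.0194        40.0194
  2        41.25        38.8255        77.6510
  3        41.25        37.6673       113.0018
  4        41.25        36.5435       146.1741
  5        41.25        35.4533       177.2667
  6     1,041.25       868.2303     5,209.3820
  Σ                  1,056.7394     5,763.4951
P = 1,056.7394; D_Mac = 5.45404 half-year periods = 2.72702 yrs; D_mod = 2.72702/(1+0.03075) = 2.64566 yrs.
ΔP/P ≈ -D_mod · Δy = -2.64566 × (+0.021) = -0.055559 = -5.5559%.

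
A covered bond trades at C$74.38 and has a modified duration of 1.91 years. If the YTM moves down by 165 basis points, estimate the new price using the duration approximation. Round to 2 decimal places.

C$76.72

Duration approximation: ΔP/P ≈ -D_mod · Δy = -1.91 × (-0.0165) = +0.031515.
New price ≈ 74.38 × (1 + 0.031515) = 76.7240857.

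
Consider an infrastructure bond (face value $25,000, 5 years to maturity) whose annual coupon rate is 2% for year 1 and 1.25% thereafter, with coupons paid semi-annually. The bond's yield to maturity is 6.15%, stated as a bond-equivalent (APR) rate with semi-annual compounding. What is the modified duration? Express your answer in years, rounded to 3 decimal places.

Periodic yield y = 0.03075. First find Macaulay duration:
  t   CF        PV=CF/(1+0.03075)^t    t·PV
  1       250.00       242.5418       242.5418
  2       250.00       235.3062       470.6123
  3       156.25       142.6790       428.0369
  4       156.25       138.4225       553.6900
  5       156.25       134.2930       671.4649
  6       156.25       130.2867       781.7200
  7       156.25       126.3999       884.7991
  8       156.25       122.6290       981.0322
  9       156.25       118.9707     1,070.7361
  10   25,156.25    18,582.8562   185,828.5625
  Σ                 19,974.3849   191,913.1958
P = 19,974.3849; Macaulay duration = 191,913.1958 / 19,974.3849 = 9.60797 half-year periods = 4.80398 years.
Modified duration = D_Mac / (1 + y) = 4.80398 / 1.03075 = 4.66067 years.

4.661 years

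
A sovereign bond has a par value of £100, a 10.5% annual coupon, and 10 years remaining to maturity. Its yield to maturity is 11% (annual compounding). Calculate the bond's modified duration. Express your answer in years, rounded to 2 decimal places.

Periodic yield y = 0.11. First find Macaulay duration:
  t   CF        PV=CF/(1+0.11)^t    t·PV
  1        10.50         9.4595         9.4595
  2        10.50         8.5220        17.0441
  3        10.50         7.6775        23.0325
  4        10.50         6.9167        27.6667
  5        10.50         6.2312        31.1562
  6        10.50         5.6137        33.6824
  7        10.50         5.0574        35.4019
  8        10.50         4.5562        36.4498
  9        10.50         4.1047        36.9424
  10      110.50        38.9164       389.1638
  Σ                     97.0554       639.9993
P = 97.0554; Macaulay duration = 639.9993 / 97.0554 = 6.59417 years.
Modified duration = D_Mac / (1 + y) = 6.59417 / 1.11 = 5.94069 years.

5.94 years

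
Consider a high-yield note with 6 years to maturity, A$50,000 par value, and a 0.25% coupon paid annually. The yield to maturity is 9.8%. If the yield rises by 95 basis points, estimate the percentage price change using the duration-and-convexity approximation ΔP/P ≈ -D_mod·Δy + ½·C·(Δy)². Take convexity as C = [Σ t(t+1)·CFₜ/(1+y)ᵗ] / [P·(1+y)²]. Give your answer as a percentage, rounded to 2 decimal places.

-4.99%

With y = 0.098:
  t   CF        PV=CF/(1+0.098)^t    t·PV        t(t+1)·PV
  1       125.00       113.8434       113.8434         227.6867
  2       125.00       103.6825       207.3649         622.0948
  3       125.00        94.4285       283.2854       1,133.1417
  4       125.00        86.0004       344.0017       1,720.0087
  5       125.00        78.3246       391.6231       2,349.7387
  6    50,125.00    28,604.8941   171,629.3649   1,201,405.5540
  Σ                 29,081.1735   172,969.4834   1,207,458.2247
P = 29,081.1735; D_Mac = 5.94782 yrs; D_mod = 5.41695 yrs; C = 34.43939.
Duration effect: -5.41695 × (+0.0095) = -0.051461
Convexity effect: 0.5 × 34.43939 × (0.0095)² = +0.0015541
ΔP/P ≈ -0.051461 + 0.0015541 = -0.049907 = -4.9907%.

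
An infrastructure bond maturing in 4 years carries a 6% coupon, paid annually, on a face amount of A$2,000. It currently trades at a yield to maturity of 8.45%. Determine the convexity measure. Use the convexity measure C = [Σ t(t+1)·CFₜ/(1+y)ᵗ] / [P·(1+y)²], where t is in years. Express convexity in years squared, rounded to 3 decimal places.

With y = 0.0845:
  t   CF        PV=CF/(1+0.0845)^t    t·PV        t(t+1)·PV
  1       120.00       110.6501       110.6501         221.3001
  2       120.00       102.0286       204.0573         612.1719
  3       120.00        94.0790       282.2369       1,128.9477
  4     2,120.00     1,532.5605     6,130.2421      30,651.2105
  Σ                  1,839.3182     6,727.1864      32,613.6303
P = 1,839.3182.
Convexity = Σ t(t+1)·PV / [P·(1+y)²] = 32,613.6303 / (1,839.3182 × 1.176140) = 15.07590.

15.076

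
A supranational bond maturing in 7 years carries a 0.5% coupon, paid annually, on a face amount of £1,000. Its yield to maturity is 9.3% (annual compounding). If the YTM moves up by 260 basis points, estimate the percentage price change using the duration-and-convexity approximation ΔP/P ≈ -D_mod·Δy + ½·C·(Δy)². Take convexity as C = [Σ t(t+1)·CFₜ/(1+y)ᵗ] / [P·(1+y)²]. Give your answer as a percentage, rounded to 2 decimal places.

-14.76%

With y = 0.093:
  t   CF        PV=CF/(1+0.093)^t    t·PV        t(t+1)·PV
  1         5.00         4.5746         4.5746           9.1491
  2         5.00         4.1853         8.3707          25.1120
  3         5.00         3.8292        11.4876          45.9506
  4         5.00         3.5034        14.0136          70.0679
  5         5.00         3.2053        16.0265          96.1591
  6         5.00         2.9326        17.5954         123.1681
  7     1,005.00       539.2932     3,775.0523      30,200.4181
  Σ                    561.5236     3,847.1207      30,570.0249
P = 561.5236; D_Mac = 6.85122 yrs; D_mod = 6.26827 yrs; C = 45.57089.
Duration effect: -6.26827 × (+0.026) = -0.162975
Convexity effect: 0.5 × 45.57089 × (0.026)² = +0.0154030
ΔP/P ≈ -0.162975 + 0.0154030 = -0.147572 = -14.7572%.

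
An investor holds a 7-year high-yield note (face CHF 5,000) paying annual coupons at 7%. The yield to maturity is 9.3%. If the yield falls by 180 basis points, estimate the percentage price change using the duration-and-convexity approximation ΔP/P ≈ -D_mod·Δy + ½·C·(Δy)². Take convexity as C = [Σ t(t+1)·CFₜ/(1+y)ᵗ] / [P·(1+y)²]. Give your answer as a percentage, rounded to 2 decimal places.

With y = 0.093:
  t   CF        PV=CF/(1+0.093)^t    t·PV        t(t+1)·PV
  1       350.00       320.2196       320.2196         640.4392
  2       350.00       292.9731       585.9462       1,757.8385
  3       350.00       268.0449       804.1347       3,216.5389
  4       350.00       245.2378       980.9512       4,904.7558
  5       350.00       224.3713     1,121.8563       6,731.1379
  6       350.00       205.2802     1,231.6812       8,621.7686
  7     5,350.00     2,870.8642    20,096.0493     160,768.3947
  Σ                  4,426.9910    25,140.8385     186,640.8736
P = 4,426.9910; D_Mac = 5.67899 yrs; D_mod = 5.19578 yrs; C = 35.29050.
Duration effect: -5.19578 × (-0.018) = +0.093524
Convexity effect: 0.5 × 35.29050 × (-0.018)² = +0.0057171
ΔP/P ≈ +0.093524 + 0.0057171 = +0.099241 = +9.9241%.

+9.92%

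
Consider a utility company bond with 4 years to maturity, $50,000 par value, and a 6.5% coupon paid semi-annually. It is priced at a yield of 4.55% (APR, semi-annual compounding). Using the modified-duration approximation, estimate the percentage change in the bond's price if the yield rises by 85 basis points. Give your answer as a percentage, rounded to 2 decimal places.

Periodic yield y = 0.02275. Modified duration first:
  t   CF        PV=CF/(1+0.02275)^t    t·PV
  1     1,625.00     1,588.8536     1,588.8536
  2     1,625.00     1,553.5112     3,107.0224
  3     1,625.00     1,518.9550     4,556.8649
  4     1,625.00     1,485.1674     5,940.6697
  5     1,625.00     1,452.1314     7,260.6571
  6     1,625.00     1,419.8303     8,518.9817
  7     1,625.00     1,388.2477     9,717.7336
  8    51,625.00    43,122.5227   344,980.1815
  Σ                 53,529.2192   385,670.9645
P = 53,529.2192; D_Mac = 7.20487 half-year periods = 3.60243 yrs; D_mod = 3.60243/(1+0.02275) = 3.52230 yrs.
ΔP/P ≈ -D_mod · Δy = -3.52230 × (+0.0085) = -0.029940 = -2.9940%.

-2.99%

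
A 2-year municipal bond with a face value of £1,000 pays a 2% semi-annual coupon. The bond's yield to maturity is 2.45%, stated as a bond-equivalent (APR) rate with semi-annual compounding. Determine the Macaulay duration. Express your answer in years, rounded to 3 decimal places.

Periodic yield y = 0.01225. Discount each cash flow and weight by its period:
  t   CF        PV=CF/(1+0.01225)^t    t·PV
  1        10.00         9.8790         9.8790
  2        10.00         9.7594        19.5189
  3        10.00         9.6413        28.9240
  4     1,010.00       961.9893     3,847.9571
  Σ                    991.2690     3,906.2789
Price P = Σ PV = 991.2690.
Macaulay duration = Σ(t·PV) / P = 3,906.2789 / 991.2690 = 3.94068 half-year periods.
In years: 3.94068 / 2 = 1.97034 years.

1.970 years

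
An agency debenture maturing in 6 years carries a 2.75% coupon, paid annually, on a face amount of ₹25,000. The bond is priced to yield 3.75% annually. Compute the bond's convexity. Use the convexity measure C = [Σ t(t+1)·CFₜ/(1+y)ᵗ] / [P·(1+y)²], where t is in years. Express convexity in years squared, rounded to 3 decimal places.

35.571

With y = 0.0375:
  t   CF        PV=CF/(1+0.0375)^t    t·PV        t(t+1)·PV
  1       687.50       662.6506       662.6506       1,325.3012
  2       687.50       638.6994     1,277.3988       3,832.1963
  3       687.50       615.6139     1,846.8416       7,387.3663
  4       687.50       593.3628     2,373.4510      11,867.2551
  5       687.50       571.9159     2,859.5795      17,157.4772
  6    25,687.50    20,596.4896   123,578.9376     865,052.5632
  Σ                 23,678.7321   132,598.8591     906,622.1592
P = 23,678.7321.
Convexity = Σ t(t+1)·PV / [P·(1+y)²] = 906,622.1592 / (23,678.7321 × 1.076406) = 35.57064.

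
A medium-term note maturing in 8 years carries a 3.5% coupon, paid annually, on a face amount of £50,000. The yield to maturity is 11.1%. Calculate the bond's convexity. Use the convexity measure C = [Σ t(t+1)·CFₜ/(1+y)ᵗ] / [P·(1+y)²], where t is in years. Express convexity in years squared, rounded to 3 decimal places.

47.051

With y = 0.111:
  t   CF        PV=CF/(1+0.111)^t    t·PV        t(t+1)·PV
  1     1,750.00     1,575.1575     1,575.1575       3,150.3150
  2     1,750.00     1,417.7835     2,835.5671       8,506.7013
  3     1,750.00     1,276.1328     3,828.3984      15,313.5936
  4     1,750.00     1,148.6344     4,594.5375      22,972.6877
  5     1,750.00     1,033.8743     5,169.3717      31,016.2300
  6     1,750.00       930.5800     5,583.4798      39,084.3583
  7     1,750.00       837.6057     5,863.2401      46,905.9205
  8    51,750.00    22,294.5075   178,356.0599   1,605,204.5387
  Σ                 30,514.2757   207,805.8119   1,772,154.3451
P = 30,514.2757.
Convexity = Σ t(t+1)·PV / [P·(1+y)²] = 1,772,154.3451 / (30,514.2757 × 1.234321) = 47.05116.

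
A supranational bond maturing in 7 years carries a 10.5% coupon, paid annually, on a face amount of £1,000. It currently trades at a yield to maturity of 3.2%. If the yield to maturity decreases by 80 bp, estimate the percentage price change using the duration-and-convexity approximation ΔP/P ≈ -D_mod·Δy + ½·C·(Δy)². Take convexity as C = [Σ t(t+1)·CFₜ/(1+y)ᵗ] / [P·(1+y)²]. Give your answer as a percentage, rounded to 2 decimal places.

With y = 0.032:
  t   CF        PV=CF/(1+0.032)^t    t·PV        t(t+1)·PV
  1       105.00       101.7442       101.7442         203.4884
  2       105.00        98.5893       197.1787         591.5360
  3       105.00        95.5323       286.5969       1,146.3875
  4       105.00        92.5701       370.2802       1,851.4010
  5       105.00        89.6997       448.4983       2,690.9899
  6       105.00        86.9183       521.5097       3,650.5677
  7     1,105.00       886.3483     6,204.4378      49,635.5026
  Σ                  1,451.4021     8,130.2457      59,769.8731
P = 1,451.4021; D_Mac = 5.60165 yrs; D_mod = 5.42796 yrs; C = 38.66653.
Duration effect: -5.42796 × (-0.008) = +0.043424
Convexity effect: 0.5 × 38.66653 × (-0.008)² = +0.0012373
ΔP/P ≈ +0.043424 + 0.0012373 = +0.044661 = +4.4661%.

+4.47%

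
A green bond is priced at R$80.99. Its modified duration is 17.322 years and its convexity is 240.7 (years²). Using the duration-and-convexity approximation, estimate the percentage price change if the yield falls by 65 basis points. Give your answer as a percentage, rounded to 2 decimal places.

Duration effect: -D_mod·Δy = -17.322 × (-0.0065) = +0.112593
Convexity effect: ½·C·(Δy)² = 0.5 × 240.7 × (-0.0065)² = +0.0050847875
ΔP/P ≈ +0.112593 + 0.0050847875 = +0.1176777875
= +11.76777875%.

+11.77%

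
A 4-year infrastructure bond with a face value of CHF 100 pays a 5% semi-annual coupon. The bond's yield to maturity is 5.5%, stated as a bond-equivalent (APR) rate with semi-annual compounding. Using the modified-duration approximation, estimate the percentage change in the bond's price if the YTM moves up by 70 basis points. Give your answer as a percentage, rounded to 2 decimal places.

-2.50%

Periodic yield y = 0.0275. Modified duration first:
  t   CF        PV=CF/(1+0.0275)^t    t·PV
  1         2.50         2.4331         2.4331
  2         2.50         2.3680         4.7359
  3         2.50         2.3046         6.9138
  4         2.50         2.2429         8.9717
  5         2.50         2.1829        10.9144
  6         2.50         2.1245        12.7468
  7         2.50         2.0676        14.4732
  8       102.50        82.5029       660.0232
  Σ                     98.2264       721.2121
P = 98.2264; D_Mac = 7.34234 half-year periods = 3.67117 yrs; D_mod = 3.67117/(1+0.0275) = 3.57292 yrs.
ΔP/P ≈ -D_mod · Δy = -3.57292 × (+0.007) = -0.025010 = -2.5010%.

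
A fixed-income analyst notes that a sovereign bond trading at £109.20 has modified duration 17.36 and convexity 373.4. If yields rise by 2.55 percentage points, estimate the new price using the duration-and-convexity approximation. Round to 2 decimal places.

£74.12

Duration effect: -D_mod·Δy = -17.36 × (+0.0255) = -0.442680
Convexity effect: ½·C·(Δy)² = 0.5 × 373.4 × (0.0255)² = +0.121401675
ΔP/P ≈ -0.442680 + 0.121401675 = -0.321278325
New price ≈ 109.20 × (1 - 0.321278325) = 74.11640691.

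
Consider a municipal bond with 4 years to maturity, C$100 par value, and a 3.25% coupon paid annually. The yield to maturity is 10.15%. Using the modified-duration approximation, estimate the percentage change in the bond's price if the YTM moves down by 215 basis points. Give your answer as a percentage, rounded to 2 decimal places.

+7.39%

Periodic yield y = 0.1015. Modified duration first:
  t   CF        PV=CF/(1+0.1015)^t    t·PV
  1         3.25         2.9505         2.9505
  2         3.25         2.6786         5.3573
  3         3.25         2.4318         7.2954
  4       103.25        70.1378       280.5511
  Σ                     78.1988       296.1544
P = 78.1988; D_Mac = 3.78720 yrs; D_mod = 3.78720/(1+0.1015) = 3.43822 yrs.
ΔP/P ≈ -D_mod · Δy = -3.43822 × (-0.0215) = +0.073922 = +7.3922%.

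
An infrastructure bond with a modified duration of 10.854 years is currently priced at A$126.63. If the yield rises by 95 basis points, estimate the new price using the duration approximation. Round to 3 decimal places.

A$113.573

Duration approximation: ΔP/P ≈ -D_mod · Δy = -10.854 × (+0.0095) = -0.103113.
New price ≈ 126.63 × (1 - 0.103113) = 113.57280081.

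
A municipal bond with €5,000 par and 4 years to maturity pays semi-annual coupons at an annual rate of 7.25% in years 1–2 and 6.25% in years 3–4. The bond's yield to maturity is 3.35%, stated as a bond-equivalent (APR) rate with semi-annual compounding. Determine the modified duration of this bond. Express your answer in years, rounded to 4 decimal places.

Periodic yield y = 0.01675. First find Macaulay duration:
  t   CF        PV=CF/(1+0.01675)^t    t·PV
  1       181.25       178.2641       178.2641
  2       181.25       175.3273       350.6547
  3       181.25       172.4390       517.3170
  4       181.25       169.5982       678.3929
  5       156.25       143.7968       718.9838
  6       156.25       141.4279       848.5671
  7       156.25       139.0980       973.6857
  8     5,156.25     4,514.6129    36,116.9031
  Σ                  5,634.5641    40,382.7684
P = 5,634.5641; Macaulay duration = 40,382.7684 / 5,634.5641 = 7.16697 half-year periods = 3.58349 years.
Modified duration = D_Mac / (1 + y) = 3.58349 / 1.01675 = 3.52445 years.

3.5245 years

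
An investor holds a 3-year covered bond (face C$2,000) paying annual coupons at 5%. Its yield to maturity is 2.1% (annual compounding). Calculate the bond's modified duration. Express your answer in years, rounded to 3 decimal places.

Periodic yield y = 0.021. First find Macaulay duration:
  t   CF        PV=CF/(1+0.021)^t    t·PV
  1       100.00        97.9432        97.9432
  2       100.00        95.9287       191.8574
  3     2,100.00     1,973.0681     5,919.2042
  Σ                  2,166.9400     6,209.0048
P = 2,166.9400; Macaulay duration = 6,209.0048 / 2,166.9400 = 2.86533 years.
Modified duration = D_Mac / (1 + y) = 2.86533 / 1.021 = 2.80640 years.

2.806 years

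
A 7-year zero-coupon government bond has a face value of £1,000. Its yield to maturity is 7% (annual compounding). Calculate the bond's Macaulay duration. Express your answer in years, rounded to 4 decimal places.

7.0000 years

A zero-coupon bond has a single cash flow at maturity, so its Macaulay duration equals its maturity: 7 years.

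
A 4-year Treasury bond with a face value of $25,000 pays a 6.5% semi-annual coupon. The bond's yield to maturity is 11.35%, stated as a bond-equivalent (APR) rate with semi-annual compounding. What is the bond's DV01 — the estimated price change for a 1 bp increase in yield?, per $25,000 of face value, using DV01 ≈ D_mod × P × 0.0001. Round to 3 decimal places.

$7.103

Periodic yield y = 0.05675.
  t   CF        PV=CF/(1+0.05675)^t    t·PV
  1       812.50       768.8668       768.8668
  2       812.50       727.5768     1,455.1536
  3       812.50       688.5042     2,065.5126
  4       812.50       651.5299     2,606.1196
  5       812.50       616.5412     3,082.7059
  6       812.50       583.4314     3,500.5887
  7       812.50       552.0998     3,864.6985
  8    25,812.50    16,597.8569   132,782.8555
  Σ                 21,186.4071   150,126.5012
P = 21,186.4071; D_Mac = 7.08598 half-year periods = 3.54299 yrs; D_mod = 3.35272 yrs.
DV01 ≈ 3.35272 × 21,186.4071 × 0.0001 = 7.103217.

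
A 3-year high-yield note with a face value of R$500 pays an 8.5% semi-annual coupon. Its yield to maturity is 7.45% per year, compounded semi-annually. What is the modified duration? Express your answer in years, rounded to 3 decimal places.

Periodic yield y = 0.03725. First find Macaulay duration:
  t   CF        PV=CF/(1+0.03725)^t    t·PV
  1        21.25        20.4869        20.4869
  2        21.25        19.7511        39.5023
  3        21.25        19.0418        57.1255
  4        21.25        18.3580        73.4320
  5        21.25        17.6987        88.4936
  6       521.25       418.5481     2,511.2888
  Σ                    513.8847     2,790.3289
P = 513.8847; Macaulay duration = 2,790.3289 / 513.8847 = 5.42987 half-year periods = 2.71494 years.
Modified duration = D_Mac / (1 + y) = 2.71494 / 1.03725 = 2.61744 years.

2.617 years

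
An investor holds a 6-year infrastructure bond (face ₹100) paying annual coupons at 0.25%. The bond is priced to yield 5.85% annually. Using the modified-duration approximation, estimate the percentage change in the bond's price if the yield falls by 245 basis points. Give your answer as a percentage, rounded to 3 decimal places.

Periodic yield y = 0.0585. Modified duration first:
  t   CF        PV=CF/(1+0.0585)^t    t·PV
  1         0.25         0.2362         0.2362
  2         0.25         0.2231         0.4463
  3         0.25         0.2108         0.6324
  4         0.25         0.1991         0.7966
  5         0.25         0.1881         0.9407
  6       100.25        71.2753       427.6520
  Σ                     72.3327       430.7041
P = 72.3327; D_Mac = 5.95448 yrs; D_mod = 5.95448/(1+0.0585) = 5.62540 yrs.
ΔP/P ≈ -D_mod · Δy = -5.62540 × (-0.0245) = +0.137822 = +13.7822%.

+13.782%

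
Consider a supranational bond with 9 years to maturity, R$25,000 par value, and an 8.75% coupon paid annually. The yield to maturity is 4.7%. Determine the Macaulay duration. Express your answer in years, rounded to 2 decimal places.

Periodic yield y = 0.047. Discount each cash flow and weight by its year:
  t   CF        PV=CF/(1+0.047)^t    t·PV
  1     2,187.50     2,089.3028     2,089.3028
  2     2,187.50     1,995.5136     3,991.0273
  3     2,187.50     1,905.9347     5,717.8041
  4     2,187.50     1,820.3770     7,281.5079
  5     2,187.50     1,738.6600     8,693.2998
  6     2,187.50     1,660.6112     9,963.6674
  7     2,187.50     1,586.0661    11,102.4629
  8     2,187.50     1,514.8674    12,118.9389
  9    27,187.50    17,982.4615   161,842.1535
  Σ                 32,293.7943   222,800.1645
Price P = Σ PV = 32,293.7943.
Macaulay duration = Σ(t·PV) / P = 222,800.1645 / 32,293.7943 = 6.89916 years.

6.90 years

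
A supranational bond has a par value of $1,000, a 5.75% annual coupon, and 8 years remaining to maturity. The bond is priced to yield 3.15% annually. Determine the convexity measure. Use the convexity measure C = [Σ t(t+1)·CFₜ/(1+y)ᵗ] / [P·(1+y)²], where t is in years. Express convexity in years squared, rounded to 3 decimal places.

53.752

With y = 0.0315:
  t   CF        PV=CF/(1+0.0315)^t    t·PV        t(t+1)·PV
  1        57.50        55.7441        55.7441         111.4881
  2        57.50        54.0417       108.0835         324.2505
  3        57.50        52.3914       157.1743         628.6970
  4        57.50        50.7915       203.1659       1,015.8297
  5        57.50        49.2404       246.2021       1,477.2124
  6        57.50        47.7367       286.4202       2,004.9417
  7        57.50        46.2789       323.9524       2,591.6195
  8     1,057.50       825.1379     6,601.1029      59,409.9264
  Σ                  1,181.3626     7,981.8454      67,563.9653
P = 1,181.3626.
Convexity = Σ t(t+1)·PV / [P·(1+y)²] = 67,563.9653 / (1,181.3626 × 1.063992) = 53.75185.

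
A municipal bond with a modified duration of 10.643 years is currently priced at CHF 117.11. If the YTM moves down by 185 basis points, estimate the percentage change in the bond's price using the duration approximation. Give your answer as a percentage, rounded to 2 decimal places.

Duration approximation: ΔP/P ≈ -D_mod · Δy = -10.643 × (-0.0185) = +0.1968955.
As a percentage: +19.68955%.

+19.69%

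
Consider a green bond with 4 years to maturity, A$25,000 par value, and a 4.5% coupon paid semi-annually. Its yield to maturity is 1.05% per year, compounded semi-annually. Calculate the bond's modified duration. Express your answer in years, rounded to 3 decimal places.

3.707 years

Periodic yield y = 0.00525. First find Macaulay duration:
  t   CF        PV=CF/(1+0.00525)^t    t·PV
  1       562.50       559.5623       559.5623
  2       562.50       556.6399     1,113.2799
  3       562.50       553.7328     1,661.1985
  4       562.50       550.8409     2,203.3637
  5       562.50       547.9641     2,739.8206
  6       562.50       545.1023     3,270.6140
  7       562.50       542.2555     3,795.7884
  8    25,562.50    24,513.8018   196,110.4147
  Σ                 28,369.8998   211,454.0421
P = 28,369.8998; Macaulay duration = 211,454.0421 / 28,369.8998 = 7.45346 half-year periods = 3.72673 years.
Modified duration = D_Mac / (1 + y) = 3.72673 / 1.00525 = 3.70727 years.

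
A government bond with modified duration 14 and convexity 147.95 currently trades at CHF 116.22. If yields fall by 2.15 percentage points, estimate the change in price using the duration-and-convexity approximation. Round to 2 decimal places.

Duration effect: -D_mod·Δy = -14 × (-0.0215) = +0.301000
Convexity effect: ½·C·(Δy)² = 0.5 × 147.95 × (-0.0215)² = +0.03419494375
ΔP/P ≈ +0.301000 + 0.03419494375 = +0.33519494375
ΔP ≈ 116.22 × (+0.33519494375) = +38.956356362625.

+CHF 38.96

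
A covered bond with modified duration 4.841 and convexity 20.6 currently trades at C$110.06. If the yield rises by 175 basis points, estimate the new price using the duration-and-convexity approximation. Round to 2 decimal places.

C$101.08

Duration effect: -D_mod·Δy = -4.841 × (+0.0175) = -0.0847175
Convexity effect: ½·C·(Δy)² = 0.5 × 20.6 × (0.0175)² = +0.003154375
ΔP/P ≈ -0.0847175 + 0.003154375 = -0.081563125
New price ≈ 110.06 × (1 - 0.081563125) = 101.0831624625.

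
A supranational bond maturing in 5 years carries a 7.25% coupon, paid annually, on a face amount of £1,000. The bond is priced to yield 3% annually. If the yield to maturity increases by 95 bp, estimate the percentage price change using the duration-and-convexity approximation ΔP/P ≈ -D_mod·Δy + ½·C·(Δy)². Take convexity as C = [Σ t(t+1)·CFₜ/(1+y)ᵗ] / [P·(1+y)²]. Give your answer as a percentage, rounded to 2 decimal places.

With y = 0.03:
  t   CF        PV=CF/(1+0.03)^t    t·PV        t(t+1)·PV
  1        72.50        70.3883        70.3883         140.7767
  2        72.50        68.3382       136.6764         410.0292
  3        72.50        66.3478       199.0433         796.1732
  4        72.50        64.4153       257.6612       1,288.3062
  5     1,072.50       925.1479     4,625.7396      27,754.4376
  Σ                  1,194.6376     5,289.5089      30,389.7230
P = 1,194.6376; D_Mac = 4.42771 yrs; D_mod = 4.29875 yrs; C = 23.97818.
Duration effect: -4.29875 × (+0.0095) = -0.040838
Convexity effect: 0.5 × 23.97818 × (0.0095)² = +0.0010820
ΔP/P ≈ -0.040838 + 0.0010820 = -0.039756 = -3.9756%.

-3.98%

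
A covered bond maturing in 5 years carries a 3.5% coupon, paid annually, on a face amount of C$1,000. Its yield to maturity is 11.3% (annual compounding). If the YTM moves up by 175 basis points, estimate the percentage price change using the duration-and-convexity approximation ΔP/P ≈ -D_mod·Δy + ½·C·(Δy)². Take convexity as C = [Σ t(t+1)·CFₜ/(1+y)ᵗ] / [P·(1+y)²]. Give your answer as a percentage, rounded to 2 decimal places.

With y = 0.113:
  t   CF        PV=CF/(1+0.113)^t    t·PV        t(t+1)·PV
  1        35.00        31.4465        31.4465          62.8931
  2        35.00        28.2539        56.5077         169.5231
  3        35.00        25.3853        76.1559         304.6238
  4        35.00        22.8080        91.2320         456.1602
  5     1,035.00       605.9887     3,029.9435      18,179.6611
  Σ                    713.8824     3,285.2857      19,172.8613
P = 713.8824; D_Mac = 4.60200 yrs; D_mod = 4.13477 yrs; C = 21.68053.
Duration effect: -4.13477 × (+0.0175) = -0.072358
Convexity effect: 0.5 × 21.68053 × (0.0175)² = +0.0033198
ΔP/P ≈ -0.072358 + 0.0033198 = -0.069039 = -6.9039%.

-6.90%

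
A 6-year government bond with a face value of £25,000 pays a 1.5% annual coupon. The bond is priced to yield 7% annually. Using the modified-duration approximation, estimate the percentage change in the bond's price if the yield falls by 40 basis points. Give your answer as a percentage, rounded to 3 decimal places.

+2.145%

Periodic yield y = 0.07. Modified duration first:
  t   CF        PV=CF/(1+0.07)^t    t·PV
  1       375.00       350.4673       350.4673
  2       375.00       327.5395       655.0790
  3       375.00       306.1117       918.3351
  4       375.00       286.0857     1,144.3428
  5       375.00       267.3698     1,336.8491
  6    25,375.00    16,908.4339   101,450.6036
  Σ                 18,446.0080   105,855.6769
P = 18,446.0080; D_Mac = 5.73868 yrs; D_mod = 5.73868/(1+0.07) = 5.36325 yrs.
ΔP/P ≈ -D_mod · Δy = -5.36325 × (-0.004) = +0.021453 = +2.1453%.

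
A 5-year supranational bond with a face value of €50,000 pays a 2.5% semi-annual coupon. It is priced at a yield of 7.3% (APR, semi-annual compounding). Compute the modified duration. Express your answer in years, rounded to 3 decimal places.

4.526 years

Periodic yield y = 0.0365. First find Macaulay duration:
  t   CF        PV=CF/(1+0.0365)^t    t·PV
  1       625.00       602.9908       602.9908
  2       625.00       581.7567     1,163.5134
  3       625.00       561.2703     1,683.8110
  4       625.00       541.5054     2,166.0216
  5       625.00       522.4365     2,612.1823
  6       625.00       504.0390     3,024.2343
  7       625.00       486.2895     3,404.0263
  8       625.00       469.1650     3,753.3197
  9       625.00       452.6435     4,073.7912
  10   50,625.00    35,373.0063   353,730.0634
  Σ                 40,095.1031   376,213.9541
P = 40,095.1031; Macaulay duration = 376,213.9541 / 40,095.1031 = 9.38304 half-year periods = 4.69152 years.
Modified duration = D_Mac / (1 + y) = 4.69152 / 1.0365 = 4.52631 years.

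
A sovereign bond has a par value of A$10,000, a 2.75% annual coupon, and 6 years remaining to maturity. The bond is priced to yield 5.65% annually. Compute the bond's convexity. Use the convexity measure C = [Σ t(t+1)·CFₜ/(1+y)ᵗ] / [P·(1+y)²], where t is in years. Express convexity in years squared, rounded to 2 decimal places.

With y = 0.0565:
  t   CF        PV=CF/(1+0.0565)^t    t·PV        t(t+1)·PV
  1       275.00       260.2934       260.2934         520.5868
  2       275.00       246.3733       492.7467       1,478.2400
  3       275.00       233.1977       699.5930       2,798.3719
  4       275.00       220.7266       882.9064       4,414.5321
  5       275.00       208.9225     1,044.6124       6,267.6746
  6    10,275.00     7,388.6454    44,331.8722     310,323.1054
  Σ                  8,558.1589    47,712.0241     325,802.5109
P = 8,558.1589.
Convexity = Σ t(t+1)·PV / [P·(1+y)²] = 325,802.5109 / (8,558.1589 × 1.116192) = 34.10634.

34.11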